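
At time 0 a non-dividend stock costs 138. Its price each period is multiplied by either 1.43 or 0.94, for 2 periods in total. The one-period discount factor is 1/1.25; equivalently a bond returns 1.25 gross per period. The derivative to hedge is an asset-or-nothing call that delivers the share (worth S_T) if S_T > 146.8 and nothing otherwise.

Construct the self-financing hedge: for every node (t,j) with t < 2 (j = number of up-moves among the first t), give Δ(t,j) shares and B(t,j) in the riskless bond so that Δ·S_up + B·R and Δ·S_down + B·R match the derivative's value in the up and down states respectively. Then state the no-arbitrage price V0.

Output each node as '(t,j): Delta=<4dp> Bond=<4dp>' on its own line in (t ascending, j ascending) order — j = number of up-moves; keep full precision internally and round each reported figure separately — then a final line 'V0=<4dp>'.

(0,0): Delta=1.5299 Bond=-83.6626
(1,0): Delta=2.9184 Bond=-284.6851
(1,1): Delta=1.0000 Bond=0.0000
V0=127.4690

No-arbitrage ⇒ martingale measure with p* = (R−d)/(u−d) = 0.6327.
Terminal values V(2,·): V(2,0)=0.0000, V(2,1)=185.4996, V(2,2)=282.1962
  t=1,j=0: stock 129.7200 → up 185.4996 (V=185.4996), down 121.9368 (V=0.0000). Price 93.8855; hedge Δ=2.9184, bond B=-284.6851.
  t=1,j=1: stock 197.3400 → up 282.1962 (V=282.1962), down 185.4996 (V=185.4996). Price 197.3400; hedge Δ=1.0000, bond B=0.0000.
  t=0,j=0: stock 138.0000 → up 197.3400 (V=197.3400), down 129.7200 (V=93.8855). Price 127.4690; hedge Δ=1.5299, bond B=-83.6626.
The time-0 hedge costs 127.4690, which is the no-arbitrage price.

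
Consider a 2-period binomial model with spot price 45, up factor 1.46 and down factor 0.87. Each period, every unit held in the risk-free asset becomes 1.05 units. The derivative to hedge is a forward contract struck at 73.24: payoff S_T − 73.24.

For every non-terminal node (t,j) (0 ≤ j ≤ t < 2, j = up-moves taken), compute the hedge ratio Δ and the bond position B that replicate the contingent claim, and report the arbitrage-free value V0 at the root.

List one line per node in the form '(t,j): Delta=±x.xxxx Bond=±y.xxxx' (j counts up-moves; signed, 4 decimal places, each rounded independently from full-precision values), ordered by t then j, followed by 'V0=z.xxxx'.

No-arbitrage ⇒ martingale measure with p* = (R−d)/(u−d) = 0.3051.
Payoff layer (t=2): V(2,0)=-39.1795, V(2,1)=-16.0810, V(2,2)=22.6820
(1,0): S=39.1500. Δ = (V_up−V_dn)/(S_up−S_dn) = (-16.0810−-39.1795)/(57.1590−34.0605) = 1.0000. V = [p*·-16.0810 + (1−p*)·-39.1795]/1.05 = -30.6024. B = V − Δ·S = -69.7524.
(1,1): S=65.7000. Δ = (V_up−V_dn)/(S_up−S_dn) = (22.6820−-16.0810)/(95.9220−57.1590) = 1.0000. V = [p*·22.6820 + (1−p*)·-16.0810]/1.05 = -4.0524. B = V − Δ·S = -69.7524.
(0,0): S=45.0000. Δ = (V_up−V_dn)/(S_up−S_dn) = (-4.0524−-30.6024)/(65.7000−39.1500) = 1.0000. V = [p*·-4.0524 + (1−p*)·-30.6024]/1.05 = -21.4308. B = V − Δ·S = -66.4308.
The time-0 hedge costs -21.4308, which is the no-arbitrage price.

(0,0): Delta=1.0000 Bond=-66.4308
(1,0): Delta=1.0000 Bond=-69.7524
(1,1): Delta=1.0000 Bond=-69.7524
V0=-21.4308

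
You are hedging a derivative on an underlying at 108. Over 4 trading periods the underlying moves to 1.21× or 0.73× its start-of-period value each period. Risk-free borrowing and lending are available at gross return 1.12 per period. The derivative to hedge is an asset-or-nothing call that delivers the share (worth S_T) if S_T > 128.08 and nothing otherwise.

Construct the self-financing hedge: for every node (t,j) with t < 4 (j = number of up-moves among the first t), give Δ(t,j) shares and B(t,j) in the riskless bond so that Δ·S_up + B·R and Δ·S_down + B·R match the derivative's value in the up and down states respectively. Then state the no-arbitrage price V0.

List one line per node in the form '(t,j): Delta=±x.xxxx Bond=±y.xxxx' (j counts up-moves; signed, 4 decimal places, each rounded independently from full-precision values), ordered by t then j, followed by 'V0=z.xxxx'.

(0,0): Delta=1.3885 Bond=-50.1281
(1,0): Delta=1.9423 Bond=-99.8107
(1,1): Delta=1.3114 Bond=-46.0665
(2,0): Delta=0.0000 Bond=0.0000
(2,1): Delta=2.2128 Bond=-137.5852
(2,2): Delta=1.1859 Bond=-31.7504
(3,0): Delta=0.0000 Bond=0.0000
(3,1): Delta=0.0000 Bond=0.0000
(3,2): Delta=2.5208 Bond=-189.6559
(3,3): Delta=1.0000 Bond=0.0000
V0=99.8267

No-arbitrage ⇒ martingale measure with p* = (R−d)/(u−d) = 0.8125.
Terminal payoffs: V(4,0)=0.0000, V(4,1)=0.0000, V(4,2)=0.0000, V(4,3)=139.6699, V(4,4)=231.5076
(3,0): S=42.0138. Δ = (V_up−V_dn)/(S_up−S_dn) = (0.0000−0.0000)/(50.8367−30.6701) = 0.0000. V = [p*·0.0000 + (1−p*)·0.0000]/1.12 = 0.0000. B = V − Δ·S = 0.0000.
(3,1): S=69.6394. Δ = (V_up−V_dn)/(S_up−S_dn) = (0.0000−0.0000)/(84.2636−50.8367) = 0.0000. V = [p*·0.0000 + (1−p*)·0.0000]/1.12 = 0.0000. B = V − Δ·S = 0.0000.
(3,2): S=115.4296. Δ = (V_up−V_dn)/(S_up−S_dn) = (139.6699−0.0000)/(139.6699−84.2636) = 2.5208. V = [p*·139.6699 + (1−p*)·0.0000]/1.12 = 101.3230. B = V − Δ·S = -189.6559.
(3,3): S=191.3286. Δ = (V_up−V_dn)/(S_up−S_dn) = (231.5076−139.6699)/(231.5076−139.6699) = 1.0000. V = [p*·231.5076 + (1−p*)·139.6699]/1.12 = 191.3286. B = V − Δ·S = 0.0000.
(2,0): S=57.5532. Δ = (V_up−V_dn)/(S_up−S_dn) = (0.0000−0.0000)/(69.6394−42.0138) = 0.0000. V = [p*·0.0000 + (1−p*)·0.0000]/1.12 = 0.0000. B = V − Δ·S = 0.0000.
(2,1): S=95.3964. Δ = (V_up−V_dn)/(S_up−S_dn) = (101.3230−0.0000)/(115.4296−69.6394) = 2.2128. V = [p*·101.3230 + (1−p*)·0.0000]/1.12 = 73.5044. B = V − Δ·S = -137.5852.
(2,2): S=158.1228. Δ = (V_up−V_dn)/(S_up−S_dn) = (191.3286−101.3230)/(191.3286−115.4296) = 1.1859. V = [p*·191.3286 + (1−p*)·101.3230]/1.12 = 155.7612. B = V − Δ·S = -31.7504.
(1,0): S=78.8400. Δ = (V_up−V_dn)/(S_up−S_dn) = (73.5044−0.0000)/(95.3964−57.5532) = 1.9423. V = [p*·73.5044 + (1−p*)·0.0000]/1.12 = 53.3235. B = V − Δ·S = -99.8107.
(1,1): S=130.6800. Δ = (V_up−V_dn)/(S_up−S_dn) = (155.7612−73.5044)/(158.1228−95.3964) = 1.3114. V = [p*·155.7612 + (1−p*)·73.5044]/1.12 = 125.3018. B = V − Δ·S = -46.0665.
(0,0): S=108.0000. Δ = (V_up−V_dn)/(S_up−S_dn) = (125.3018−53.3235)/(130.6800−78.8400) = 1.3885. V = [p*·125.3018 + (1−p*)·53.3235]/1.12 = 99.8267. B = V − Δ·S = -50.1281.
Check: Δ(0,0)·S0 + B(0,0) = 99.8267 = V0.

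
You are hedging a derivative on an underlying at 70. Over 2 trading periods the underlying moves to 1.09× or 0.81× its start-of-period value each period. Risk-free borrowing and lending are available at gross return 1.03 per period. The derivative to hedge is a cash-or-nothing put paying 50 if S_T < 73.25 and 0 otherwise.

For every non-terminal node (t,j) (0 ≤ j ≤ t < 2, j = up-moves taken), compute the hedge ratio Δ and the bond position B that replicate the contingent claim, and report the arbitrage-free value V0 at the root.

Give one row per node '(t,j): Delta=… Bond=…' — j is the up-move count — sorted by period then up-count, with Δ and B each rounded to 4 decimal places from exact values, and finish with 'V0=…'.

(0,0): Delta=-1.9460 Bond=154.2539
(1,0): Delta=0.0000 Bond=48.5437
(1,1): Delta=-2.3404 Bond=188.9736
V0=18.0344

No-arbitrage ⇒ martingale measure with p* = (R−d)/(u−d) = 0.7857.
Terminal payoffs: V(2,0)=50.0000, V(2,1)=50.0000, V(2,2)=0.0000
  t=1,j=0: stock 56.7000 → up 61.8030 (V=50.0000), down 45.9270 (V=50.0000). Price 48.5437; hedge Δ=0.0000, bond B=48.5437.
  t=1,j=1: stock 76.3000 → up 83.1670 (V=0.0000), down 61.8030 (V=50.0000). Price 10.4022; hedge Δ=-2.3404, bond B=188.9736.
  t=0,j=0: stock 70.0000 → up 76.3000 (V=10.4022), down 56.7000 (V=48.5437). Price 18.0344; hedge Δ=-1.9460, bond B=154.2539.
Each (Δ,B) replicates both successor values, so the strategy is self-financing and V0 is arbitrage-free.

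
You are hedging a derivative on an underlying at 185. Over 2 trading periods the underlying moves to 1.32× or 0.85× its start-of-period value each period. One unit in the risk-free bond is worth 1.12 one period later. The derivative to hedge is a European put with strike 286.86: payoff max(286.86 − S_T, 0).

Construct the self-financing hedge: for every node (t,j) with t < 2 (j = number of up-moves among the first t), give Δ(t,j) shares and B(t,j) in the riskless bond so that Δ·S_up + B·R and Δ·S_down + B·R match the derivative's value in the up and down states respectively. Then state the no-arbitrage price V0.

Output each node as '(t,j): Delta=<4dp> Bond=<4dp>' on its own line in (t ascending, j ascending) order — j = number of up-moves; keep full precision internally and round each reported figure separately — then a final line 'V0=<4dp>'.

Under the risk-neutral measure, an up-move has probability p* = (R−d)/(u−d) = 0.5745 and values discount at R = 1.12.
Terminal values V(2,·): V(2,0)=153.1975, V(2,1)=79.2900, V(2,2)=0.0000
(1,0): S=157.2500. Δ = (V_up−V_dn)/(S_up−S_dn) = (79.2900−153.1975)/(207.5700−133.6625) = -1.0000. V = [p*·79.2900 + (1−p*)·153.1975]/1.12 = 98.8750. B = V − Δ·S = 256.1250.
(1,1): S=244.2000. Δ = (V_up−V_dn)/(S_up−S_dn) = (0.0000−79.2900)/(322.3440−207.5700) = -0.6908. V = [p*·0.0000 + (1−p*)·79.2900]/1.12 = 30.1254. B = V − Δ·S = 198.8275.
(0,0): S=185.0000. Δ = (V_up−V_dn)/(S_up−S_dn) = (30.1254−98.8750)/(244.2000−157.2500) = -0.7907. V = [p*·30.1254 + (1−p*)·98.8750]/1.12 = 53.0183. B = V − Δ·S = 199.2941.
Self-financing check: at every node Δ·S+B equals the discounted successor values.

(0,0): Delta=-0.7907 Bond=199.2941
(1,0): Delta=-1.0000 Bond=256.1250
(1,1): Delta=-0.6908 Bond=198.8275
V0=53.0183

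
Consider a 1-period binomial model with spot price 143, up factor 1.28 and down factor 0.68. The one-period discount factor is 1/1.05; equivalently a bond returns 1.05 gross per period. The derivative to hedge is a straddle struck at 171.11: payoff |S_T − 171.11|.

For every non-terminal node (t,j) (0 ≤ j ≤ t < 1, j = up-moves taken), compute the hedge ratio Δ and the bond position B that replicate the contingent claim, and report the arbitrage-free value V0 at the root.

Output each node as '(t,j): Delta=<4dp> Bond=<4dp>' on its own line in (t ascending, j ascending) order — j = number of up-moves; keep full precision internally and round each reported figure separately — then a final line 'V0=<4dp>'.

(0,0): Delta=-0.7219 Bond=137.2083
V0=33.9749

Since d<R<u, set p* = (R−d)/(u−d) = 0.6167; price each node as the discounted p*-expectation of its children.
At expiry t=1: V(1,0)=73.8700, V(1,1)=11.9300
(0,0): S=143.0000. Δ = (V_up−V_dn)/(S_up−S_dn) = (11.9300−73.8700)/(183.0400−97.2400) = -0.7219. V = [p*·11.9300 + (1−p*)·73.8700]/1.05 = 33.9749. B = V − Δ·S = 137.2083.
Check: Δ(0,0)·S0 + B(0,0) = 33.9749 = V0.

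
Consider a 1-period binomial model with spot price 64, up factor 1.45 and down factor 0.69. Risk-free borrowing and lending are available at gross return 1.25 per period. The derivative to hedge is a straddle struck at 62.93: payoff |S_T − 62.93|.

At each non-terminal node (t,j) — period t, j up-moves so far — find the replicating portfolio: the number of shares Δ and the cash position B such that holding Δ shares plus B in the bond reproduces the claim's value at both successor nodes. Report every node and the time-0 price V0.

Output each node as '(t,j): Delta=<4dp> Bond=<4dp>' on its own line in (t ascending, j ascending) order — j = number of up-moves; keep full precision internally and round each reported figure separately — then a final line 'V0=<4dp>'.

(0,0): Delta=0.2282 Bond=6.9539
V0=21.5592

Risk-neutral probability p* = (R−d)/(u−d) = (1.25−0.69)/(1.45−0.69) = 0.7368.
At expiry t=1: V(1,0)=18.7700, V(1,1)=29.8700
Node (0,0) S=64.0000: V=(p*·29.8700+(1−p*)·18.7700)/1.25=21.5592; Δ=(29.8700−18.7700)/(92.8000−44.1600)=0.2282; B=V−Δ·S=6.9539
The time-0 hedge costs 21.5592, which is the no-arbitrage price.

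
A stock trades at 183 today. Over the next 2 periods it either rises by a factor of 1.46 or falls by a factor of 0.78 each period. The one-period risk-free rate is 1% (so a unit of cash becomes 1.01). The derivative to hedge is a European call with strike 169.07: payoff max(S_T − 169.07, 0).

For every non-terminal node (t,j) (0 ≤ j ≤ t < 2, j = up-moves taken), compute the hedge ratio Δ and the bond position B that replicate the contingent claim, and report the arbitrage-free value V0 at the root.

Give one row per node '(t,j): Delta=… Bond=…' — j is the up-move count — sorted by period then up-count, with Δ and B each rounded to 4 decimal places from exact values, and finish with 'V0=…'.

The replicating-portfolio and risk-neutral prices coincide; use p* = (1.01−0.78)/(1.46−0.78) = 0.3382 for the latter.
Terminal payoffs: V(2,0)=0.0000, V(2,1)=39.3304, V(2,2)=221.0128
(1,0): S=142.7400. Δ = (V_up−V_dn)/(S_up−S_dn) = (39.3304−0.0000)/(208.4004−111.3372) = 0.4052. V = [p*·39.3304 + (1−p*)·0.0000]/1.01 = 13.1712. B = V − Δ·S = -44.6676.
(1,1): S=267.1800. Δ = (V_up−V_dn)/(S_up−S_dn) = (221.0128−39.3304)/(390.0828−208.4004) = 1.0000. V = [p*·221.0128 + (1−p*)·39.3304]/1.01 = 99.7840. B = V − Δ·S = -167.3960.
(0,0): S=183.0000. Δ = (V_up−V_dn)/(S_up−S_dn) = (99.7840−13.1712)/(267.1800−142.7400) = 0.6960. V = [p*·99.7840 + (1−p*)·13.1712]/1.01 = 42.0462. B = V − Δ·S = -85.3254.
The time-0 hedge costs 42.0462, which is the no-arbitrage price.

(0,0): Delta=0.6960 Bond=-85.3254
(1,0): Delta=0.4052 Bond=-44.6676
(1,1): Delta=1.0000 Bond=-167.3960
V0=42.0462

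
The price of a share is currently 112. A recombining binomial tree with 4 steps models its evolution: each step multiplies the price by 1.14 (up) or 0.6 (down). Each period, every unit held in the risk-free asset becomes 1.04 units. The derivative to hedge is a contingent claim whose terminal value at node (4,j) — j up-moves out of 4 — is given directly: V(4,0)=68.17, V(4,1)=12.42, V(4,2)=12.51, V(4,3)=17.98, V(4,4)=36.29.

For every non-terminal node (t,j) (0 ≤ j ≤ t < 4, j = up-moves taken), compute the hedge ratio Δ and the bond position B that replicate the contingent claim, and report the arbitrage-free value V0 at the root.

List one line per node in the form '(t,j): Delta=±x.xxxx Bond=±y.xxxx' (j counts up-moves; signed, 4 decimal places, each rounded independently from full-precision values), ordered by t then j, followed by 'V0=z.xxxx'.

(0,0): Delta=0.1702 Bond=2.5238
(1,0): Delta=0.0445 Bond=11.0685
(1,1): Delta=0.1852 Bond=0.7057
(2,0): Delta=-0.4527 Bond=31.5586
(2,1): Delta=0.1040 Bond=6.9550
(2,2): Delta=0.1949 Bond=-0.6799
(3,0): Delta=-4.2676 Bond=125.1100
(3,1): Delta=0.0036 Bond=11.8462
(3,2): Delta=0.1160 Bond=6.1848
(3,3): Delta=0.2043 Bond=-2.2735
V0=21.5818

Risk-neutral probability p* = (R−d)/(u−d) = (1.04−0.6)/(1.14−0.6) = 0.8148.
At expiry t=4: V(4,0)=68.1700, V(4,1)=12.4200, V(4,2)=12.5100, V(4,3)=17.9800, V(4,4)=36.2900
Node (3,0) S=24.1920: V=(p*·12.4200+(1−p*)·68.1700)/1.04=21.8693; Δ=(12.4200−68.1700)/(27.5789−14.5152)=-4.2676; B=V−Δ·S=125.1100
Node (3,1) S=45.9648: V=(p*·12.5100+(1−p*)·12.4200)/1.04=12.0128; Δ=(12.5100−12.4200)/(52.3999−27.5789)=0.0036; B=V−Δ·S=11.8462
Node (3,2) S=87.3331: V=(p*·17.9800+(1−p*)·12.5100)/1.04=16.3145; Δ=(17.9800−12.5100)/(99.5598−52.3999)=0.1160; B=V−Δ·S=6.1848
Node (3,3) S=165.9329: V=(p*·36.2900+(1−p*)·17.9800)/1.04=31.6339; Δ=(36.2900−17.9800)/(189.1635−99.5598)=0.2043; B=V−Δ·S=-2.2735
Node (2,0) S=40.3200: V=(p*·12.0128+(1−p*)·21.8693)/1.04=13.3059; Δ=(12.0128−21.8693)/(45.9648−24.1920)=-0.4527; B=V−Δ·S=31.5586
Node (2,1) S=76.6080: V=(p*·16.3145+(1−p*)·12.0128)/1.04=14.9210; Δ=(16.3145−12.0128)/(87.3331−45.9648)=0.1040; B=V−Δ·S=6.9550
Node (2,2) S=145.5552: V=(p*·31.6339+(1−p*)·16.3145)/1.04=27.6894; Δ=(31.6339−16.3145)/(165.9329−87.3331)=0.1949; B=V−Δ·S=-0.6799
Node (1,0) S=67.2000: V=(p*·14.9210+(1−p*)·13.3059)/1.04=14.0595; Δ=(14.9210−13.3059)/(76.6080−40.3200)=0.0445; B=V−Δ·S=11.0685
Node (1,1) S=127.6800: V=(p*·27.6894+(1−p*)·14.9210)/1.04=24.3508; Δ=(27.6894−14.9210)/(145.5552−76.6080)=0.1852; B=V−Δ·S=0.7057
Node (0,0) S=112.0000: V=(p*·24.3508+(1−p*)·14.0595)/1.04=21.5818; Δ=(24.3508−14.0595)/(127.6800−67.2000)=0.1702; B=V−Δ·S=2.5238
Self-financing check: at every node Δ·S+B equals the discounted successor values.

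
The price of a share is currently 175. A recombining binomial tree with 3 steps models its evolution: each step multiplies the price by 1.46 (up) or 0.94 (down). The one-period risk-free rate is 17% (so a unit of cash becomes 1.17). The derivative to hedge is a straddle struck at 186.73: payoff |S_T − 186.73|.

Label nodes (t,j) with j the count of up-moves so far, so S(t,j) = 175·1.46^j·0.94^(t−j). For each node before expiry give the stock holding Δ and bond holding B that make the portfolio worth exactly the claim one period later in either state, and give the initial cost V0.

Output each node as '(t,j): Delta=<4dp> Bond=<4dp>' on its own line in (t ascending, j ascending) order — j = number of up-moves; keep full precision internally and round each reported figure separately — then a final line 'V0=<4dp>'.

No-arbitrage ⇒ martingale measure with p* = (R−d)/(u−d) = 0.4423.
At expiry t=3: V(3,0)=41.3778, V(3,1)=39.0298, V(3,2)=163.9182, V(3,3)=357.8938
(2,0): S=154.6300. Δ = (V_up−V_dn)/(S_up−S_dn) = (39.0298−41.3778)/(225.7598−145.3522) = -0.0292. V = [p*·39.0298 + (1−p*)·41.3778]/1.17 = 34.4780. B = V − Δ·S = 38.9934.
(2,1): S=240.1700. Δ = (V_up−V_dn)/(S_up−S_dn) = (163.9182−39.0298)/(350.6482−225.7598) = 1.0000. V = [p*·163.9182 + (1−p*)·39.0298]/1.17 = 80.5717. B = V − Δ·S = -159.5983.
(2,2): S=373.0300. Δ = (V_up−V_dn)/(S_up−S_dn) = (357.8938−163.9182)/(544.6238−350.6482) = 1.0000. V = [p*·357.8938 + (1−p*)·163.9182]/1.17 = 213.4317. B = V − Δ·S = -159.5983.
(1,0): S=164.5000. Δ = (V_up−V_dn)/(S_up−S_dn) = (80.5717−34.4780)/(240.1700−154.6300) = 0.5389. V = [p*·80.5717 + (1−p*)·34.4780]/1.17 = 46.8937. B = V − Δ·S = -41.7481.
(1,1): S=255.5000. Δ = (V_up−V_dn)/(S_up−S_dn) = (213.4317−80.5717)/(373.0300−240.1700) = 1.0000. V = [p*·213.4317 + (1−p*)·80.5717]/1.17 = 119.0912. B = V − Δ·S = -136.4088.
(0,0): S=175.0000. Δ = (V_up−V_dn)/(S_up−S_dn) = (119.0912−46.8937)/(255.5000−164.5000) = 0.7934. V = [p*·119.0912 + (1−p*)·46.8937]/1.17 = 67.3737. B = V − Δ·S = -71.4677.
The time-0 hedge costs 67.3737, which is the no-arbitrage price.

(0,0): Delta=0.7934 Bond=-71.4677
(1,0): Delta=0.5389 Bond=-41.7481
(1,1): Delta=1.0000 Bond=-136.4088
(2,0): Delta=-0.0292 Bond=38.9934
(2,1): Delta=1.0000 Bond=-159.5983
(2,2): Delta=1.0000 Bond=-159.5983
V0=67.3737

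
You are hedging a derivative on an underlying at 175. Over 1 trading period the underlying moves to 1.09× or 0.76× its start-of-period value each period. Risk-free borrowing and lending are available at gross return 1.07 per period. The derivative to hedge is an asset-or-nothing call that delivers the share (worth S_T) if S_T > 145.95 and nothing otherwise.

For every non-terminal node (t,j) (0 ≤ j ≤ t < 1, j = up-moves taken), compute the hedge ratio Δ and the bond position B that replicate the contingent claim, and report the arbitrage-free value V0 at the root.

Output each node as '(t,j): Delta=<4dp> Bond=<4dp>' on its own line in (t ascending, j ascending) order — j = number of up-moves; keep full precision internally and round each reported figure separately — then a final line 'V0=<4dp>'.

Since d<R<u, set p* = (R−d)/(u−d) = 0.9394; price each node as the discounted p*-expectation of its children.
Payoff layer (t=1): V(1,0)=0.0000, V(1,1)=190.7500
(0,0): S=175.0000. Δ = (V_up−V_dn)/(S_up−S_dn) = (190.7500−0.0000)/(190.7500−133.0000) = 3.3030. V = [p*·190.7500 + (1−p*)·0.0000]/1.07 = 167.4667. B = V − Δ·S = -410.5636.
Self-financing check: at every node Δ·S+B equals the discounted successor values.

(0,0): Delta=3.3030 Bond=-410.5636
V0=167.4667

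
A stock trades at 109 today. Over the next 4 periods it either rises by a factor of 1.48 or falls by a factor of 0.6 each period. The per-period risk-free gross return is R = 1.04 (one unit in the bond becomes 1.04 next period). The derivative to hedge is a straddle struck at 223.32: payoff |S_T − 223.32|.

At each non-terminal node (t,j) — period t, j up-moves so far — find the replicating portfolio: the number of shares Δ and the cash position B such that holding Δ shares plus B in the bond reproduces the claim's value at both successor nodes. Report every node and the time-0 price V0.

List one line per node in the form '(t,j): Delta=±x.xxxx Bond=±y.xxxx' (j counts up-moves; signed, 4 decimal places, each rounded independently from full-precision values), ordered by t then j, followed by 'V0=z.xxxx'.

(0,0): Delta=-0.3057 Bond=147.2349
(1,0): Delta=-1.0000 Bond=198.5307
(1,1): Delta=-0.0242 Bond=107.7179
(2,0): Delta=-1.0000 Bond=206.4719
(2,1): Delta=-1.0000 Bond=206.4719
(2,2): Delta=0.3713 Bond=17.5813
(3,0): Delta=-1.0000 Bond=214.7308
(3,1): Delta=-1.0000 Bond=214.7308
(3,2): Delta=-1.0000 Bond=214.7308
(3,3): Delta=0.9273 Bond=-178.1616
V0=113.9122

No-arbitrage ⇒ martingale measure with p* = (R−d)/(u−d) = 0.5000.
At expiry t=4: V(4,0)=209.1936, V(4,1)=188.4749, V(4,2)=137.3687, V(4,3)=11.3068, V(4,4)=299.6459
(3,0): S=23.5440. Δ = (V_up−V_dn)/(S_up−S_dn) = (188.4749−209.1936)/(34.8451−14.1264) = -1.0000. V = [p*·188.4749 + (1−p*)·209.1936]/1.04 = 191.1868. B = V − Δ·S = 214.7308.
(3,1): S=58.0752. Δ = (V_up−V_dn)/(S_up−S_dn) = (137.3687−188.4749)/(85.9513−34.8451) = -1.0000. V = [p*·137.3687 + (1−p*)·188.4749]/1.04 = 156.6556. B = V − Δ·S = 214.7308.
(3,2): S=143.2522. Δ = (V_up−V_dn)/(S_up−S_dn) = (11.3068−137.3687)/(212.0132−85.9513) = -1.0000. V = [p*·11.3068 + (1−p*)·137.3687]/1.04 = 71.4786. B = V − Δ·S = 214.7308.
(3,3): S=353.3553. Δ = (V_up−V_dn)/(S_up−S_dn) = (299.6459−11.3068)/(522.9659−212.0132) = 0.9273. V = [p*·299.6459 + (1−p*)·11.3068]/1.04 = 149.4965. B = V − Δ·S = -178.1616.
(2,0): S=39.2400. Δ = (V_up−V_dn)/(S_up−S_dn) = (156.6556−191.1868)/(58.0752−23.5440) = -1.0000. V = [p*·156.6556 + (1−p*)·191.1868]/1.04 = 167.2319. B = V − Δ·S = 206.4719.
(2,1): S=96.7920. Δ = (V_up−V_dn)/(S_up−S_dn) = (71.4786−156.6556)/(143.2522−58.0752) = -1.0000. V = [p*·71.4786 + (1−p*)·156.6556]/1.04 = 109.6799. B = V − Δ·S = 206.4719.
(2,2): S=238.7536. Δ = (V_up−V_dn)/(S_up−S_dn) = (149.4965−71.4786)/(353.3553−143.2522) = 0.3713. V = [p*·149.4965 + (1−p*)·71.4786]/1.04 = 106.2380. B = V − Δ·S = 17.5813.
(1,0): S=65.4000. Δ = (V_up−V_dn)/(S_up−S_dn) = (109.6799−167.2319)/(96.7920−39.2400) = -1.0000. V = [p*·109.6799 + (1−p*)·167.2319]/1.04 = 133.1307. B = V − Δ·S = 198.5307.
(1,1): S=161.3200. Δ = (V_up−V_dn)/(S_up−S_dn) = (106.2380−109.6799)/(238.7536−96.7920) = -0.0242. V = [p*·106.2380 + (1−p*)·109.6799]/1.04 = 103.8067. B = V − Δ·S = 107.7179.
(0,0): S=109.0000. Δ = (V_up−V_dn)/(S_up−S_dn) = (103.8067−133.1307)/(161.3200−65.4000) = -0.3057. V = [p*·103.8067 + (1−p*)·133.1307]/1.04 = 113.9122. B = V − Δ·S = 147.2349.
Self-financing check: at every node Δ·S+B equals the discounted successor values.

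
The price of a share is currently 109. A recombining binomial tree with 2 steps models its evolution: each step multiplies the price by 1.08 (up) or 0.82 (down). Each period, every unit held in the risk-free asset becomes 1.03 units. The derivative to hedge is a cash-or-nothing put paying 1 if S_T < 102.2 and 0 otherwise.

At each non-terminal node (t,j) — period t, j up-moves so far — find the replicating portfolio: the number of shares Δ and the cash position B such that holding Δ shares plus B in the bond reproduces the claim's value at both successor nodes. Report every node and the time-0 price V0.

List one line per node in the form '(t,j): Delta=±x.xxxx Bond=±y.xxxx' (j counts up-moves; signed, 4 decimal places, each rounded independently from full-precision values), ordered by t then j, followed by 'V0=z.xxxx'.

(0,0): Delta=-0.0277 Bond=3.3437
(1,0): Delta=0.0000 Bond=0.9709
(1,1): Delta=-0.0327 Bond=4.0329
V0=0.3277

The replicating-portfolio and risk-neutral prices coincide; use p* = (1.03−0.82)/(1.08−0.82) = 0.8077 for the latter.
Terminal values V(2,·): V(2,0)=1.0000, V(2,1)=1.0000, V(2,2)=0.0000
  t=1,j=0: stock 89.3800 → up 96.5304 (V=1.0000), down 73.2916 (V=1.0000). Price 0.9709; hedge Δ=0.0000, bond B=0.9709.
  t=1,j=1: stock 117.7200 → up 127.1376 (V=0.0000), down 96.5304 (V=1.0000). Price 0.1867; hedge Δ=-0.0327, bond B=4.0329.
  t=0,j=0: stock 109.0000 → up 117.7200 (V=0.1867), down 89.3800 (V=0.9709). Price 0.3277; hedge Δ=-0.0277, bond B=3.3437.
Root portfolio cost Δ·109+B reproduces V0=0.3277.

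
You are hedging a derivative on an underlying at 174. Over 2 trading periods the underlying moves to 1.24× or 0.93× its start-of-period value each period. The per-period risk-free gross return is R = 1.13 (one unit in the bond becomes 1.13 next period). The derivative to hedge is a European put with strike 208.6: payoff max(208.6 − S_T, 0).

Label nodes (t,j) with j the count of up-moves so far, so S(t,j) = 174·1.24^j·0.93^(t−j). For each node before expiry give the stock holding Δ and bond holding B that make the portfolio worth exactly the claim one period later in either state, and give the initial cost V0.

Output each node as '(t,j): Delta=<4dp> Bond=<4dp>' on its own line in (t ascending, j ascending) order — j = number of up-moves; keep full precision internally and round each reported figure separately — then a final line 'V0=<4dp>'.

Since d<R<u, set p* = (R−d)/(u−d) = 0.6452; price each node as the discounted p*-expectation of its children.
Payoff layer (t=2): V(2,0)=58.1074, V(2,1)=7.9432, V(2,2)=0.0000
  t=1,j=0: stock 161.8200 → up 200.6568 (V=7.9432), down 150.4926 (V=58.1074). Price 22.7818; hedge Δ=-1.0000, bond B=184.6018.
  t=1,j=1: stock 215.7600 → up 267.5424 (V=0.0000), down 200.6568 (V=7.9432). Price 2.4943; hedge Δ=-0.1188, bond B=28.1175.
  t=0,j=0: stock 174.0000 → up 215.7600 (V=2.4943), down 161.8200 (V=22.7818). Price 8.5779; hedge Δ=-0.3761, bond B=74.0214.
Self-financing check: at every node Δ·S+B equals the discounted successor values.

(0,0): Delta=-0.3761 Bond=74.0214
(1,0): Delta=-1.0000 Bond=184.6018
(1,1): Delta=-0.1188 Bond=28.1175
V0=8.5779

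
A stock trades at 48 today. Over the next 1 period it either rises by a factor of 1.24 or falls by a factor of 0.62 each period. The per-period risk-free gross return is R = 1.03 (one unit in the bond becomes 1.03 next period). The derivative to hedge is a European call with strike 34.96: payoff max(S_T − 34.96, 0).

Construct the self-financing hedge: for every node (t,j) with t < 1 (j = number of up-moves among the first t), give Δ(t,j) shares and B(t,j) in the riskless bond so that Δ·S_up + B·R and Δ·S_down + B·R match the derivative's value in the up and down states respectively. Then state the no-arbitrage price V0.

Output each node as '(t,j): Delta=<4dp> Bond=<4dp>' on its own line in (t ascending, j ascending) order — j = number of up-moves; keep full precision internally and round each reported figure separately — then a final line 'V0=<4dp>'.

(0,0): Delta=0.8253 Bond=-23.8447
V0=15.7682

Risk-neutral probability p* = (R−d)/(u−d) = (1.03−0.62)/(1.24−0.62) = 0.6613.
Terminal values V(1,·): V(1,0)=0.0000, V(1,1)=24.5600
  t=0,j=0: stock 48.0000 → up 59.5200 (V=24.5600), down 29.7600 (V=0.0000). Price 15.7682; hedge Δ=0.8253, bond B=-23.8447.
Root portfolio cost Δ·48+B reproduces V0=15.7682.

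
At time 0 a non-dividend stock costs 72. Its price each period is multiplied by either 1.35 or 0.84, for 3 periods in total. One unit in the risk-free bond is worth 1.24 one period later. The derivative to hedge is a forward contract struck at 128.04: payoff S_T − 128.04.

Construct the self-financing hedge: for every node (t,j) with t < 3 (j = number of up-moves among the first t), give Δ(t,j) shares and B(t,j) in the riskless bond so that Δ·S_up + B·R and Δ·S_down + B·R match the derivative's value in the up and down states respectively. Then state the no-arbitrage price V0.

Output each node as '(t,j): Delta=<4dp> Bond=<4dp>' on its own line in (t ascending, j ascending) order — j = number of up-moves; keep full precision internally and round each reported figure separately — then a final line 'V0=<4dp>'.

(0,0): Delta=1.0000 Bond=-67.1553
(1,0): Delta=1.0000 Bond=-83.2726
(1,1): Delta=1.0000 Bond=-83.2726
(2,0): Delta=1.0000 Bond=-103.2581
(2,1): Delta=1.0000 Bond=-103.2581
(2,2): Delta=1.0000 Bond=-103.2581
V0=4.8447

No-arbitrage ⇒ martingale measure with p* = (R−d)/(u−d) = 0.7843.
Terminal payoffs: V(3,0)=-85.3653, V(3,1)=-59.4557, V(3,2)=-17.8152, V(3,3)=49.1070
Node (2,0) S=50.8032: V=(p*·-59.4557+(1−p*)·-85.3653)/1.24=-52.4549; Δ=(-59.4557−-85.3653)/(68.5843−42.6747)=1.0000; B=V−Δ·S=-103.2581
Node (2,1) S=81.6480: V=(p*·-17.8152+(1−p*)·-59.4557)/1.24=-21.6101; Δ=(-17.8152−-59.4557)/(110.2248−68.5843)=1.0000; B=V−Δ·S=-103.2581
Node (2,2) S=131.2200: V=(p*·49.1070+(1−p*)·-17.8152)/1.24=27.9619; Δ=(49.1070−-17.8152)/(177.1470−110.2248)=1.0000; B=V−Δ·S=-103.2581
Node (1,0) S=60.4800: V=(p*·-21.6101+(1−p*)·-52.4549)/1.24=-22.7926; Δ=(-21.6101−-52.4549)/(81.6480−50.8032)=1.0000; B=V−Δ·S=-83.2726
Node (1,1) S=97.2000: V=(p*·27.9619+(1−p*)·-21.6101)/1.24=13.9274; Δ=(27.9619−-21.6101)/(131.2200−81.6480)=1.0000; B=V−Δ·S=-83.2726
Node (0,0) S=72.0000: V=(p*·13.9274+(1−p*)·-22.7926)/1.24=4.8447; Δ=(13.9274−-22.7926)/(97.2000−60.4800)=1.0000; B=V−Δ·S=-67.1553
The time-0 hedge costs 4.8447, which is the no-arbitrage price.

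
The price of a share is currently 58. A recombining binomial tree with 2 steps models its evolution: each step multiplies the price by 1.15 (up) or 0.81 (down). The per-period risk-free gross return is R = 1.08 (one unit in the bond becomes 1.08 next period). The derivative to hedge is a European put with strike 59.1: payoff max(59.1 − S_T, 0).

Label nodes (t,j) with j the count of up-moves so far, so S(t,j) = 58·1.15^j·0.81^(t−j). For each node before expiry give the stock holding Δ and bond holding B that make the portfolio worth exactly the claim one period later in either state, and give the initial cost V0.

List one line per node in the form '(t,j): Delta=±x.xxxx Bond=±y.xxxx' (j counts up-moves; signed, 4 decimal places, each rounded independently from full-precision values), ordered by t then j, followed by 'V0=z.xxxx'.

Risk-neutral probability p* = (R−d)/(u−d) = (1.08−0.81)/(1.15−0.81) = 0.7941.
Terminal payoffs: V(2,0)=21.0462, V(2,1)=5.0730, V(2,2)=0.0000
Node (1,0) S=46.9800: V=(p*·5.0730+(1−p*)·21.0462)/1.08=7.7422; Δ=(5.0730−21.0462)/(54.0270−38.0538)=-1.0000; B=V−Δ·S=54.7222
Node (1,1) S=66.7000: V=(p*·0.0000+(1−p*)·5.0730)/1.08=0.9671; Δ=(0.0000−5.0730)/(76.7050−54.0270)=-0.2237; B=V−Δ·S=15.8877
Node (0,0) S=58.0000: V=(p*·0.9671+(1−p*)·7.7422)/1.08=2.1870; Δ=(0.9671−7.7422)/(66.7000−46.9800)=-0.3436; B=V−Δ·S=22.1139
Check: Δ(0,0)·S0 + B(0,0) = 2.1870 = V0.

(0,0): Delta=-0.3436 Bond=22.1139
(1,0): Delta=-1.0000 Bond=54.7222
(1,1): Delta=-0.2237 Bond=15.8877
V0=2.1870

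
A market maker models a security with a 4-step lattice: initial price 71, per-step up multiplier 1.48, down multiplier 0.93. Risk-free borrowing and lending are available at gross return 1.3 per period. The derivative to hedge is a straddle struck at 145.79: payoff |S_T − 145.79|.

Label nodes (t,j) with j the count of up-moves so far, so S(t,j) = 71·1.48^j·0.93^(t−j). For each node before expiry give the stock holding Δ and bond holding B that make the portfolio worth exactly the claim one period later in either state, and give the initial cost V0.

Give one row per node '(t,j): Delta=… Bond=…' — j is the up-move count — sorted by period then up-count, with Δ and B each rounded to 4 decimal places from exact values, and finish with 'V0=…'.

(0,0): Delta=0.6056 Bond=-15.9523
(1,0): Delta=0.0067 Bond=18.8033
(1,1): Delta=0.7886 Bond=-39.9743
(2,0): Delta=-1.0000 Bond=86.2663
(2,1): Delta=0.3145 Bond=-5.6313
(2,2): Delta=0.9336 Bond=-74.5080
(3,0): Delta=-1.0000 Bond=112.1462
(3,1): Delta=-1.0000 Bond=112.1462
(3,2): Delta=0.7163 Bond=-65.4397
(3,3): Delta=1.0000 Bond=-112.1462
V0=27.0440

Under the risk-neutral measure, an up-move has probability p* = (R−d)/(u−d) = 0.6727 and values discount at R = 1.3.
Terminal values V(4,·): V(4,0)=92.6783, V(4,1)=61.2682, V(4,2)=11.2821, V(4,3)=68.2655, V(4,4)=194.8575
(3,0): S=57.1093. Δ = (V_up−V_dn)/(S_up−S_dn) = (61.2682−92.6783)/(84.5218−53.1117) = -1.0000. V = [p*·61.2682 + (1−p*)·92.6783]/1.3 = 55.0368. B = V − Δ·S = 112.1462.
(3,1): S=90.8837. Δ = (V_up−V_dn)/(S_up−S_dn) = (11.2821−61.2682)/(134.5079−84.5218) = -1.0000. V = [p*·11.2821 + (1−p*)·61.2682]/1.3 = 21.2625. B = V − Δ·S = 112.1462.
(3,2): S=144.6321. Δ = (V_up−V_dn)/(S_up−S_dn) = (68.2655−11.2821)/(214.0555−134.5079) = 0.7163. V = [p*·68.2655 + (1−p*)·11.2821]/1.3 = 38.1665. B = V − Δ·S = -65.4397.
(3,3): S=230.1672. Δ = (V_up−V_dn)/(S_up−S_dn) = (194.8575−68.2655)/(340.6475−214.0555) = 1.0000. V = [p*·194.8575 + (1−p*)·68.2655]/1.3 = 118.0211. B = V − Δ·S = -112.1462.
(2,0): S=61.4079. Δ = (V_up−V_dn)/(S_up−S_dn) = (21.2625−55.0368)/(90.8837−57.1093) = -1.0000. V = [p*·21.2625 + (1−p*)·55.0368]/1.3 = 24.8584. B = V − Δ·S = 86.2663.
(2,1): S=97.7244. Δ = (V_up−V_dn)/(S_up−S_dn) = (38.1665−21.2625)/(144.6321−90.8837) = 0.3145. V = [p*·38.1665 + (1−p*)·21.2625]/1.3 = 25.1033. B = V − Δ·S = -5.6313.
(2,2): S=155.5184. Δ = (V_up−V_dn)/(S_up−S_dn) = (118.0211−38.1665)/(230.1672−144.6321) = 0.9336. V = [p*·118.0211 + (1−p*)·38.1665]/1.3 = 70.6822. B = V − Δ·S = -74.5080.
(1,0): S=66.0300. Δ = (V_up−V_dn)/(S_up−S_dn) = (25.1033−24.8584)/(97.7244−61.4079) = 0.0067. V = [p*·25.1033 + (1−p*)·24.8584]/1.3 = 19.2486. B = V − Δ·S = 18.8033.
(1,1): S=105.0800. Δ = (V_up−V_dn)/(S_up−S_dn) = (70.6822−25.1033)/(155.5184−97.7244) = 0.7886. V = [p*·70.6822 + (1−p*)·25.1033]/1.3 = 42.8965. B = V − Δ·S = -39.9743.
(0,0): S=71.0000. Δ = (V_up−V_dn)/(S_up−S_dn) = (42.8965−19.2486)/(105.0800−66.0300) = 0.6056. V = [p*·42.8965 + (1−p*)·19.2486]/1.3 = 27.0440. B = V − Δ·S = -15.9523.
Root portfolio cost Δ·71+B reproduces V0=27.0440.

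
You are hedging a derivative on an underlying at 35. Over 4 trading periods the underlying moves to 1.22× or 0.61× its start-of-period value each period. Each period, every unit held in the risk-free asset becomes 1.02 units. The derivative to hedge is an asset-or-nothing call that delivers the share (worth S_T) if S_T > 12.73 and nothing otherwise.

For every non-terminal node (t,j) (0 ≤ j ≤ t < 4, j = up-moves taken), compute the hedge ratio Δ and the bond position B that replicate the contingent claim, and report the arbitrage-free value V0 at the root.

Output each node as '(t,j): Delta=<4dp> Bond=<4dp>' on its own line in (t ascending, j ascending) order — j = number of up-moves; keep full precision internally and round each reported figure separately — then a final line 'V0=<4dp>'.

The replicating-portfolio and risk-neutral prices coincide; use p* = (1.02−0.61)/(1.22−0.61) = 0.6721 for the latter.
Terminal payoffs: V(4,0)=0.0000, V(4,1)=0.0000, V(4,2)=19.3842, V(4,3)=38.7684, V(4,4)=77.5367
  t=3,j=0: stock 7.9443 → up 9.6921 (V=0.0000), down 4.8460 (V=0.0000). Price 0.0000; hedge Δ=0.0000, bond B=0.0000.
  t=3,j=1: stock 15.8887 → up 19.3842 (V=19.3842), down 9.6921 (V=0.0000). Price 12.7732; hedge Δ=2.0000, bond B=-19.0041.
  t=3,j=2: stock 31.7773 → up 38.7684 (V=38.7684), down 19.3842 (V=19.3842). Price 31.7773; hedge Δ=1.0000, bond B=0.0000.
  t=3,j=3: stock 63.5547 → up 77.5367 (V=77.5367), down 38.7684 (V=38.7684). Price 63.5547; hedge Δ=1.0000, bond B=0.0000.
  t=2,j=0: stock 13.0235 → up 15.8887 (V=12.7732), down 7.9443 (V=0.0000). Price 8.4170; hedge Δ=1.6078, bond B=-12.5228.
  t=2,j=1: stock 26.0470 → up 31.7773 (V=31.7773), down 15.8887 (V=12.7732). Price 25.0456; hedge Δ=1.1961, bond B=-6.1087.
  t=2,j=2: stock 52.0940 → up 63.5547 (V=63.5547), down 31.7773 (V=31.7773). Price 52.0940; hedge Δ=1.0000, bond B=0.0000.
  t=1,j=0: stock 21.3500 → up 26.0470 (V=25.0456), down 13.0235 (V=8.4170). Price 19.2094; hedge Δ=1.2768, bond B=-8.0507.
  t=1,j=1: stock 42.7000 → up 52.0940 (V=52.0940), down 26.0470 (V=25.0456). Price 42.3781; hedge Δ=1.0384, bond B=-1.9636.
  t=0,j=0: stock 35.0000 → up 42.7000 (V=42.3781), down 21.3500 (V=19.2094). Price 34.0998; hedge Δ=1.0852, bond B=-3.8817.
Check: Δ(0,0)·S0 + B(0,0) = 34.0998 = V0.

(0,0): Delta=1.0852 Bond=-3.8817
(1,0): Delta=1.2768 Bond=-8.0507
(1,1): Delta=1.0384 Bond=-1.9636
(2,0): Delta=1.6078 Bond=-12.5228
(2,1): Delta=1.1961 Bond=-6.1087
(2,2): Delta=1.0000 Bond=0.0000
(3,0): Delta=0.0000 Bond=0.0000
(3,1): Delta=2.0000 Bond=-19.0041
(3,2): Delta=1.0000 Bond=0.0000
(3,3): Delta=1.0000 Bond=0.0000
V0=34.0998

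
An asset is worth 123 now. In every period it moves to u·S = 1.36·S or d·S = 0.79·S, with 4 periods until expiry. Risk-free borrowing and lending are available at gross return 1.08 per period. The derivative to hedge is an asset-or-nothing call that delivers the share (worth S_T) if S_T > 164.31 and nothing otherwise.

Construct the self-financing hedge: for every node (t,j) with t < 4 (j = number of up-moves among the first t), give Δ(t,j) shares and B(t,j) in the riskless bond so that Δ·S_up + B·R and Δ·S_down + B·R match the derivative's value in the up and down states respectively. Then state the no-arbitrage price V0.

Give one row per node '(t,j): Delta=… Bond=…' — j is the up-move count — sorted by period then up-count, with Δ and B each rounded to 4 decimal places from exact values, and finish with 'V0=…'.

(0,0): Delta=1.3187 Bond=-94.9854
(1,0): Delta=0.9794 Bond=-69.6107
(1,1): Delta=1.5090 Bond=-134.4207
(2,0): Delta=0.0000 Bond=0.0000
(2,1): Delta=1.5286 Bond=-147.7668
(2,2): Delta=1.4980 Bond=-142.6714
(3,0): Delta=0.0000 Bond=0.0000
(3,1): Delta=0.0000 Bond=0.0000
(3,2): Delta=2.3860 Bond=-313.6732
(3,3): Delta=1.0000 Bond=0.0000
V0=67.2140

Under the risk-neutral measure, an up-move has probability p* = (R−d)/(u−d) = 0.5088 and values discount at R = 1.08.
At expiry t=4: V(4,0)=0.0000, V(4,1)=0.0000, V(4,2)=0.0000, V(4,3)=244.4269, V(4,4)=420.7855
  t=3,j=0: stock 60.6438 → up 82.4756 (V=0.0000), down 47.9086 (V=0.0000). Price 0.0000; hedge Δ=0.0000, bond B=0.0000.
  t=3,j=1: stock 104.3994 → up 141.9832 (V=0.0000), down 82.4756 (V=0.0000). Price 0.0000; hedge Δ=0.0000, bond B=0.0000.
  t=3,j=2: stock 179.7256 → up 244.4269 (V=244.4269), down 141.9832 (V=0.0000). Price 115.1459; hedge Δ=2.3860, bond B=-313.6732.
  t=3,j=3: stock 309.4011 → up 420.7855 (V=420.7855), down 244.4269 (V=244.4269). Price 309.4011; hedge Δ=1.0000, bond B=0.0000.
  t=2,j=0: stock 76.7643 → up 104.3994 (V=0.0000), down 60.6438 (V=0.0000). Price 0.0000; hedge Δ=0.0000, bond B=0.0000.
  t=2,j=1: stock 132.1512 → up 179.7256 (V=115.1459), down 104.3994 (V=0.0000). Price 54.2435; hedge Δ=1.5286, bond B=-147.7668.
  t=2,j=2: stock 227.5008 → up 309.4011 (V=309.4011), down 179.7256 (V=115.1459). Price 198.1273; hedge Δ=1.4980, bond B=-142.6714.
  t=1,j=0: stock 97.1700 → up 132.1512 (V=54.2435), down 76.7643 (V=0.0000). Price 25.5533; hedge Δ=0.9794, bond B=-69.6107.
  t=1,j=1: stock 167.2800 → up 227.5008 (V=198.1273), down 132.1512 (V=54.2435). Price 118.0070; hedge Δ=1.5090, bond B=-134.4207.
  t=0,j=0: stock 123.0000 → up 167.2800 (V=118.0070), down 97.1700 (V=25.5533). Price 67.2140; hedge Δ=1.3187, bond B=-94.9854.
Self-financing check: at every node Δ·S+B equals the discounted successor values.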